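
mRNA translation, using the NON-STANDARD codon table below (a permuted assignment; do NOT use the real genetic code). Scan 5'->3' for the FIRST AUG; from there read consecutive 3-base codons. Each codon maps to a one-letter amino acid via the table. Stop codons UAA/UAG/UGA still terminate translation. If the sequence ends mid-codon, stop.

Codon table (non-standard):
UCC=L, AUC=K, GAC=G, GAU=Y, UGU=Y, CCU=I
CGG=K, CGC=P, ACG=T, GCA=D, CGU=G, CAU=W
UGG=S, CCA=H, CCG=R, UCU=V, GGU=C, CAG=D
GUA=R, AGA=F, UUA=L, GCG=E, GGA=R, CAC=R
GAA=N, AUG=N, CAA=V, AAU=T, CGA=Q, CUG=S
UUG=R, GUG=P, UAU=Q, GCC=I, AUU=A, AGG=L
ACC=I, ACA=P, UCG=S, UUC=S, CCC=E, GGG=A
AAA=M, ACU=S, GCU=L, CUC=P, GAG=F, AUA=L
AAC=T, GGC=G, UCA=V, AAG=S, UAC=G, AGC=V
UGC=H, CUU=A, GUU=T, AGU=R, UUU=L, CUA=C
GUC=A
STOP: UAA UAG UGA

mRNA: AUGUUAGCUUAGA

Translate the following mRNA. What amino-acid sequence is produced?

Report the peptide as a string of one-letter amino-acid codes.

start AUG at pos 0
pos 0: AUG -> N; peptide=N
pos 3: UUA -> L; peptide=NL
pos 6: GCU -> L; peptide=NLL
pos 9: UAG -> STOP

Answer: NLL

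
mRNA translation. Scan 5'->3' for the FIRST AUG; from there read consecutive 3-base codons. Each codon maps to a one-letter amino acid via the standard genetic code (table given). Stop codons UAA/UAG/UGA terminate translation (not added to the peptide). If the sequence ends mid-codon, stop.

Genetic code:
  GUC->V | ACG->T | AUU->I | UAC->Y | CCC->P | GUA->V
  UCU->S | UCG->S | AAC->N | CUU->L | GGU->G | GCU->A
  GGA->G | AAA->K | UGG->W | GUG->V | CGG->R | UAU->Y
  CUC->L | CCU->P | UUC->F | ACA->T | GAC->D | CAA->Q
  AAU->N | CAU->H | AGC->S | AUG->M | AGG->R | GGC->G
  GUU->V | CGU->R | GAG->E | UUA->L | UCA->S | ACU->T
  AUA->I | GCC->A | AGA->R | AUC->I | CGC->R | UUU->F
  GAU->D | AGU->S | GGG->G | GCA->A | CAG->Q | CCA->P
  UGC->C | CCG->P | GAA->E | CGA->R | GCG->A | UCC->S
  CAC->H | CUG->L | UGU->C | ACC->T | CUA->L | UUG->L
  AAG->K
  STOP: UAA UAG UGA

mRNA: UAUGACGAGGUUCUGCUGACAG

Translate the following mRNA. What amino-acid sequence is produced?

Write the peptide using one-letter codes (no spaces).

start AUG at pos 1
pos 1: AUG -> M; peptide=M
pos 4: ACG -> T; peptide=MT
pos 7: AGG -> R; peptide=MTR
pos 10: UUC -> F; peptide=MTRF
pos 13: UGC -> C; peptide=MTRFC
pos 16: UGA -> STOP

Answer: MTRFC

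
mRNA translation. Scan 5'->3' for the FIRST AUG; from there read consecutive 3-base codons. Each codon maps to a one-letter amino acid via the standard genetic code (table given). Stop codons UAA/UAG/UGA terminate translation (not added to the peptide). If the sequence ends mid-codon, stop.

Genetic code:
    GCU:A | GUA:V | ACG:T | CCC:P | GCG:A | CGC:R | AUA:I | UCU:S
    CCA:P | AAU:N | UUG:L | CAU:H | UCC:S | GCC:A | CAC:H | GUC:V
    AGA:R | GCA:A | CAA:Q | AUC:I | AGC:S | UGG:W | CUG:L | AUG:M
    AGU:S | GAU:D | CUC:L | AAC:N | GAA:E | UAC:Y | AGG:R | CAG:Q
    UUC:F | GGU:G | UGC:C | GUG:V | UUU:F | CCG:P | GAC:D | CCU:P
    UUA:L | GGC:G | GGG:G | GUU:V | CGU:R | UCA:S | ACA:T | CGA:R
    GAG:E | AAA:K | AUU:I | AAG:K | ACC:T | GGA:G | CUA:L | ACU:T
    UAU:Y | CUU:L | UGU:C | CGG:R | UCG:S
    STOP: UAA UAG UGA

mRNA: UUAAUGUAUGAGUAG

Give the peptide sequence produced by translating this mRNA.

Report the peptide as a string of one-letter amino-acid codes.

Answer: MYE

Derivation:
start AUG at pos 3
pos 3: AUG -> M; peptide=M
pos 6: UAU -> Y; peptide=MY
pos 9: GAG -> E; peptide=MYE
pos 12: UAG -> STOP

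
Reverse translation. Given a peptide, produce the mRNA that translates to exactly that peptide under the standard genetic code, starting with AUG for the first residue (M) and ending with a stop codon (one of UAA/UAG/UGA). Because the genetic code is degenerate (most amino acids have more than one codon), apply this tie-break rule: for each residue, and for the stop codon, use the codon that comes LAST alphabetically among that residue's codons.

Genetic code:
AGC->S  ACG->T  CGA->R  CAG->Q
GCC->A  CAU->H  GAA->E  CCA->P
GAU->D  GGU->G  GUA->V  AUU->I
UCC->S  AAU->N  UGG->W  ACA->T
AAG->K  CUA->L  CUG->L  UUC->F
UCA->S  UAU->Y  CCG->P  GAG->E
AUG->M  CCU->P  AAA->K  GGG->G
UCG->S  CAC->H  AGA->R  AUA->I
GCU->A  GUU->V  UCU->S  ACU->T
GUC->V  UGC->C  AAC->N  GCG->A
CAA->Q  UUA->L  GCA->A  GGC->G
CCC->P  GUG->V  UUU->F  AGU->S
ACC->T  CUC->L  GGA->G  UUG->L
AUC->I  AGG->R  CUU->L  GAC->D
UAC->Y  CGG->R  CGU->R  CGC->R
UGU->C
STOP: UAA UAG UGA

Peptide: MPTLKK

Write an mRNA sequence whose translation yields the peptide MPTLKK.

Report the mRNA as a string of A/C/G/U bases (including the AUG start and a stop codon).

Answer: mRNA: AUGCCUACUUUGAAGAAGUGA

Derivation:
residue 1: M -> AUG (start codon)
residue 2: P codons sorted = CCA,CCC,CCG,CCU -> pick last = CCU
residue 3: T codons sorted = ACA,ACC,ACG,ACU -> pick last = ACU
residue 4: L codons sorted = CUA,CUC,CUG,CUU,UUA,UUG -> pick last = UUG
residue 5: K codons sorted = AAA,AAG -> pick last = AAG
residue 6: K codons sorted = AAA,AAG -> pick last = AAG
terminator: stop codons sorted = UAA,UAG,UGA -> pick last = UGA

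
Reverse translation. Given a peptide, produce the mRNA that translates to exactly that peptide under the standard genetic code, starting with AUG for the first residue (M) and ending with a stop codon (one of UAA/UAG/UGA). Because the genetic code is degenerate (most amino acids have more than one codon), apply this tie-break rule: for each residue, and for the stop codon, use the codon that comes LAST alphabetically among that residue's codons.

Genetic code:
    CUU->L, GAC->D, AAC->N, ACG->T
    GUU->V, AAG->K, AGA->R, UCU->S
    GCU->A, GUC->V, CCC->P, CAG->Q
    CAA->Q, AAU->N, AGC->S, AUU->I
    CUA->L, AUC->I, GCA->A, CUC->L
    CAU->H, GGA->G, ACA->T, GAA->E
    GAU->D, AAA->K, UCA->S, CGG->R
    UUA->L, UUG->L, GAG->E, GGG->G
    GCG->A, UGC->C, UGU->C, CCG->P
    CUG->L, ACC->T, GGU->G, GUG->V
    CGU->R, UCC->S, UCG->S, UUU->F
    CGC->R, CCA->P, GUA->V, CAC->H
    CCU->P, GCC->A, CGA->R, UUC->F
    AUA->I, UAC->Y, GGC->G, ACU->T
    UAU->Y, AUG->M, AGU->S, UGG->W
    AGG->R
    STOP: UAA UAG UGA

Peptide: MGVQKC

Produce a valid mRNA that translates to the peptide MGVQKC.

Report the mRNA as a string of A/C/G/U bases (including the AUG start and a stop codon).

Answer: mRNA: AUGGGUGUUCAGAAGUGUUGA

Derivation:
residue 1: M -> AUG (start codon)
residue 2: G codons sorted = GGA,GGC,GGG,GGU -> pick last = GGU
residue 3: V codons sorted = GUA,GUC,GUG,GUU -> pick last = GUU
residue 4: Q codons sorted = CAA,CAG -> pick last = CAG
residue 5: K codons sorted = AAA,AAG -> pick last = AAG
residue 6: C codons sorted = UGC,UGU -> pick last = UGU
terminator: stop codons sorted = UAA,UAG,UGA -> pick last = UGA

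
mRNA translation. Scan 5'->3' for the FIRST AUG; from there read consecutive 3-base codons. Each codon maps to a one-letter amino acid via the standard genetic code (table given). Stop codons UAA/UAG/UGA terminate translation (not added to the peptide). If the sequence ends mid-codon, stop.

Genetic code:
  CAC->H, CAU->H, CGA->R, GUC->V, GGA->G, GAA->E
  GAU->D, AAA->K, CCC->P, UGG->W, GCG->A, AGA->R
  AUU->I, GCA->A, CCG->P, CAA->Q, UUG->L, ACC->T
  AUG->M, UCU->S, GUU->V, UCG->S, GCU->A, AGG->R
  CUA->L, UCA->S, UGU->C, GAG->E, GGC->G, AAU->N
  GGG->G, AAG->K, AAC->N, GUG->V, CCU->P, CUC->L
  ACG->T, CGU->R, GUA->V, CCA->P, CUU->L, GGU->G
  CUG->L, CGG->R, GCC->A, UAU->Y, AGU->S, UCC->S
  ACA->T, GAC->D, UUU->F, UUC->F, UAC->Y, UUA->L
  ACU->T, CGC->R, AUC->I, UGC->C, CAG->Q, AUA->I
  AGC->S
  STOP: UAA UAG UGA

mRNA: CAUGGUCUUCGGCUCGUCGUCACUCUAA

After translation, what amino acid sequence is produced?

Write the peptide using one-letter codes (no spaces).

Answer: MVFGSSSL

Derivation:
start AUG at pos 1
pos 1: AUG -> M; peptide=M
pos 4: GUC -> V; peptide=MV
pos 7: UUC -> F; peptide=MVF
pos 10: GGC -> G; peptide=MVFG
pos 13: UCG -> S; peptide=MVFGS
pos 16: UCG -> S; peptide=MVFGSS
pos 19: UCA -> S; peptide=MVFGSSS
pos 22: CUC -> L; peptide=MVFGSSSL
pos 25: UAA -> STOP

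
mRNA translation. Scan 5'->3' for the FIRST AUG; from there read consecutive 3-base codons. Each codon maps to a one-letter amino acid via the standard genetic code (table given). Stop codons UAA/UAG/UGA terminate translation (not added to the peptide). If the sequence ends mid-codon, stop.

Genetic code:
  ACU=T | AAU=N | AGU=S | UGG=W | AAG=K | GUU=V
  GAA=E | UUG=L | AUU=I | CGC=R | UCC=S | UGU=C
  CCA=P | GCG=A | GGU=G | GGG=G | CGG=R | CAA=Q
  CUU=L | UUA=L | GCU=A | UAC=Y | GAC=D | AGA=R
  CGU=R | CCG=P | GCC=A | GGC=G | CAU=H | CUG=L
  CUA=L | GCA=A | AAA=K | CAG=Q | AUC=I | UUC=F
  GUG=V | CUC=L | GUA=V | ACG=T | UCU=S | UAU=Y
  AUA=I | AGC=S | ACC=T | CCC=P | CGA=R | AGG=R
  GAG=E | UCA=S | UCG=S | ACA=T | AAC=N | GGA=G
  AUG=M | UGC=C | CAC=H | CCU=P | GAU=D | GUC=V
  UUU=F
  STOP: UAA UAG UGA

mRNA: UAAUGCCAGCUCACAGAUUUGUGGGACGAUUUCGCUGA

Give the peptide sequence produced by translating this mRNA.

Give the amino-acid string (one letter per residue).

Answer: MPAHRFVGRFR

Derivation:
start AUG at pos 2
pos 2: AUG -> M; peptide=M
pos 5: CCA -> P; peptide=MP
pos 8: GCU -> A; peptide=MPA
pos 11: CAC -> H; peptide=MPAH
pos 14: AGA -> R; peptide=MPAHR
pos 17: UUU -> F; peptide=MPAHRF
pos 20: GUG -> V; peptide=MPAHRFV
pos 23: GGA -> G; peptide=MPAHRFVG
pos 26: CGA -> R; peptide=MPAHRFVGR
pos 29: UUU -> F; peptide=MPAHRFVGRF
pos 32: CGC -> R; peptide=MPAHRFVGRFR
pos 35: UGA -> STOP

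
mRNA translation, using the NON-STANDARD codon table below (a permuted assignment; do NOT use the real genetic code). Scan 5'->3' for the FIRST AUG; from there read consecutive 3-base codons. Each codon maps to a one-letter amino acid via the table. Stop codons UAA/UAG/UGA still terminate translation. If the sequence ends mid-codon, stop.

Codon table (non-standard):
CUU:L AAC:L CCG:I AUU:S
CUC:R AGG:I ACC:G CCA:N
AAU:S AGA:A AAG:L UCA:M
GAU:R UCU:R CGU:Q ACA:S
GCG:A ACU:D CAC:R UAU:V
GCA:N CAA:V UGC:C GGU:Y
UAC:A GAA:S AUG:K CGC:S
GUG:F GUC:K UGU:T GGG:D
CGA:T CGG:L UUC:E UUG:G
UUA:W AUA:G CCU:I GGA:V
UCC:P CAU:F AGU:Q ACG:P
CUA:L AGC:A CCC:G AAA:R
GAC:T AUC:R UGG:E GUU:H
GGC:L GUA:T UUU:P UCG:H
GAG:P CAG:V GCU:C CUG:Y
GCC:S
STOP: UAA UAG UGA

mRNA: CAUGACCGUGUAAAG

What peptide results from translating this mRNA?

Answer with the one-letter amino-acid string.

Answer: KGF

Derivation:
start AUG at pos 1
pos 1: AUG -> K; peptide=K
pos 4: ACC -> G; peptide=KG
pos 7: GUG -> F; peptide=KGF
pos 10: UAA -> STOP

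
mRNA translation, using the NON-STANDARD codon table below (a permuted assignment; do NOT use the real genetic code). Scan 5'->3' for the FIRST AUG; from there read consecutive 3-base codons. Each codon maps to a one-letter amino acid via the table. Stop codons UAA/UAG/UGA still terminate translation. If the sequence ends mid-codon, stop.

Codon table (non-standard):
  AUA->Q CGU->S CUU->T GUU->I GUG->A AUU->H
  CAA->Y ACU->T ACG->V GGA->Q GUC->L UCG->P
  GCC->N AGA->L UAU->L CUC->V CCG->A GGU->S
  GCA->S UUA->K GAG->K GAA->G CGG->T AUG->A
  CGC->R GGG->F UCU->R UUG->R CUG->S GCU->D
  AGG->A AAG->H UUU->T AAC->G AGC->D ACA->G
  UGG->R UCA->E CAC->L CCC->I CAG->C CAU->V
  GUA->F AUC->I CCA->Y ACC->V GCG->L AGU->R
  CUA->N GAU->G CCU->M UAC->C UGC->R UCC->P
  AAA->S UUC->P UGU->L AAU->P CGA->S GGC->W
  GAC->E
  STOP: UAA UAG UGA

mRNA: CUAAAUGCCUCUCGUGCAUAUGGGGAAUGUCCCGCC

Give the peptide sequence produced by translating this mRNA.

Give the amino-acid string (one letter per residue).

start AUG at pos 4
pos 4: AUG -> A; peptide=A
pos 7: CCU -> M; peptide=AM
pos 10: CUC -> V; peptide=AMV
pos 13: GUG -> A; peptide=AMVA
pos 16: CAU -> V; peptide=AMVAV
pos 19: AUG -> A; peptide=AMVAVA
pos 22: GGG -> F; peptide=AMVAVAF
pos 25: AAU -> P; peptide=AMVAVAFP
pos 28: GUC -> L; peptide=AMVAVAFPL
pos 31: CCG -> A; peptide=AMVAVAFPLA
pos 34: only 2 nt remain (<3), stop (end of mRNA)

Answer: AMVAVAFPLA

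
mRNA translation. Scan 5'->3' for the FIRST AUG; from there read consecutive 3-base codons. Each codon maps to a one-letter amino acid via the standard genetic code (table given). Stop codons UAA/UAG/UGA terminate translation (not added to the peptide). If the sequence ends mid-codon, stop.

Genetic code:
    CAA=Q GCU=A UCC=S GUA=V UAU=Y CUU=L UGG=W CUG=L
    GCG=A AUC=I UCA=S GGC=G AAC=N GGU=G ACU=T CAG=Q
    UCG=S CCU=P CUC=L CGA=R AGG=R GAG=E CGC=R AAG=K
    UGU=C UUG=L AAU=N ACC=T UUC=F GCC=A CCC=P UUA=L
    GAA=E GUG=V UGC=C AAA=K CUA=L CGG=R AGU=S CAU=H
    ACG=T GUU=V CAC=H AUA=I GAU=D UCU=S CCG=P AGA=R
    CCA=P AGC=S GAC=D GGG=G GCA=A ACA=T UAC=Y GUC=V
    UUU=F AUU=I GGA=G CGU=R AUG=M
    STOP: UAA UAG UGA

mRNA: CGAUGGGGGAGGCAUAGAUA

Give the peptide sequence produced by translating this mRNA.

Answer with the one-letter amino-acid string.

Answer: MGEA

Derivation:
start AUG at pos 2
pos 2: AUG -> M; peptide=M
pos 5: GGG -> G; peptide=MG
pos 8: GAG -> E; peptide=MGE
pos 11: GCA -> A; peptide=MGEA
pos 14: UAG -> STOP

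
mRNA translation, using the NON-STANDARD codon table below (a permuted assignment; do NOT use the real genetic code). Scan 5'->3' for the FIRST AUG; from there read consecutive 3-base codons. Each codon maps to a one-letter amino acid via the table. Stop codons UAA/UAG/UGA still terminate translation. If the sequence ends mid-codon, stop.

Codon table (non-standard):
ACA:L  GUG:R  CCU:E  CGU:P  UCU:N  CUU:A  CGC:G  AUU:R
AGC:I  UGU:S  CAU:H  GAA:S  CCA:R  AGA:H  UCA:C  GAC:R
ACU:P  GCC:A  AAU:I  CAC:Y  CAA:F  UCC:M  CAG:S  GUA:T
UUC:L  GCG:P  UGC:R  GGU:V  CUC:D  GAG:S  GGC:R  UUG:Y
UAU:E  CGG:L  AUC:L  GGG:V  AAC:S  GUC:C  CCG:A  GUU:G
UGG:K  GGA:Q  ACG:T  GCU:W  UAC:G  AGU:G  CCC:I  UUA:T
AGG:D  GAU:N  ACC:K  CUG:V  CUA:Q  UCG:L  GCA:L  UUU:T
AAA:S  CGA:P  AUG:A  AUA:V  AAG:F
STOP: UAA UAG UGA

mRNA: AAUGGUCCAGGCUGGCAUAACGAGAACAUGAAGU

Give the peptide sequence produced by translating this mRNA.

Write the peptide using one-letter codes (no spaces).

start AUG at pos 1
pos 1: AUG -> A; peptide=A
pos 4: GUC -> C; peptide=AC
pos 7: CAG -> S; peptide=ACS
pos 10: GCU -> W; peptide=ACSW
pos 13: GGC -> R; peptide=ACSWR
pos 16: AUA -> V; peptide=ACSWRV
pos 19: ACG -> T; peptide=ACSWRVT
pos 22: AGA -> H; peptide=ACSWRVTH
pos 25: ACA -> L; peptide=ACSWRVTHL
pos 28: UGA -> STOP

Answer: ACSWRVTHL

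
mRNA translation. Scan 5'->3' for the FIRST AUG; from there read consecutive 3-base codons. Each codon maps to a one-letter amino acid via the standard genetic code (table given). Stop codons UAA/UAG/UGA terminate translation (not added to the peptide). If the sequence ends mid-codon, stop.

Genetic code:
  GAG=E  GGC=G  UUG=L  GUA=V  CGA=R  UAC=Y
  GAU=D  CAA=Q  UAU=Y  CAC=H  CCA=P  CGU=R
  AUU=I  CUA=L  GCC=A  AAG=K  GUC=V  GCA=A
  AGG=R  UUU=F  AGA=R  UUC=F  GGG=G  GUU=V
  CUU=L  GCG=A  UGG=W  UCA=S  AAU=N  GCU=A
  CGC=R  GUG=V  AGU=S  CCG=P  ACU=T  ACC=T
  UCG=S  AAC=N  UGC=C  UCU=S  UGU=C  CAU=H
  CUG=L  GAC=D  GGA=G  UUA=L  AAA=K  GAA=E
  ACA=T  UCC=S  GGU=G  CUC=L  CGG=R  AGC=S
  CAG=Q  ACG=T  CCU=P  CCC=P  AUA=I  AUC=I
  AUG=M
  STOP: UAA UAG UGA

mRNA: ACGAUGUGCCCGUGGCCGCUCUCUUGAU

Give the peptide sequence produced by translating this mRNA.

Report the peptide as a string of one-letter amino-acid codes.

start AUG at pos 3
pos 3: AUG -> M; peptide=M
pos 6: UGC -> C; peptide=MC
pos 9: CCG -> P; peptide=MCP
pos 12: UGG -> W; peptide=MCPW
pos 15: CCG -> P; peptide=MCPWP
pos 18: CUC -> L; peptide=MCPWPL
pos 21: UCU -> S; peptide=MCPWPLS
pos 24: UGA -> STOP

Answer: MCPWPLS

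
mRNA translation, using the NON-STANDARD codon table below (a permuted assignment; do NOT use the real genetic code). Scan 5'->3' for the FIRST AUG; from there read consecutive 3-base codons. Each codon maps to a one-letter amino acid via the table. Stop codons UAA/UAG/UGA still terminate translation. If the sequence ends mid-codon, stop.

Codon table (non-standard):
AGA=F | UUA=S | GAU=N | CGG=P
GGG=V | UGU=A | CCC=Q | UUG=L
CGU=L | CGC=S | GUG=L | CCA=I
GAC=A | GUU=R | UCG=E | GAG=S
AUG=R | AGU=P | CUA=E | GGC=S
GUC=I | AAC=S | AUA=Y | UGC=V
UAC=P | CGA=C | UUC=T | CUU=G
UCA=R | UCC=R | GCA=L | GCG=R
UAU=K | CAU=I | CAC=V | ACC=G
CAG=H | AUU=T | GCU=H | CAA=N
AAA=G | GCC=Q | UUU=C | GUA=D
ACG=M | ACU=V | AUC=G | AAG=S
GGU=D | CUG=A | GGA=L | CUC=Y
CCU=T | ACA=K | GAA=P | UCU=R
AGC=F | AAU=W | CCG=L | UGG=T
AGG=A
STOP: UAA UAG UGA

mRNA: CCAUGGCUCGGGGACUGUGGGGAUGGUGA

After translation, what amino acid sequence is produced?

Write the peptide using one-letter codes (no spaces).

Answer: RHPLATLT

Derivation:
start AUG at pos 2
pos 2: AUG -> R; peptide=R
pos 5: GCU -> H; peptide=RH
pos 8: CGG -> P; peptide=RHP
pos 11: GGA -> L; peptide=RHPL
pos 14: CUG -> A; peptide=RHPLA
pos 17: UGG -> T; peptide=RHPLAT
pos 20: GGA -> L; peptide=RHPLATL
pos 23: UGG -> T; peptide=RHPLATLT
pos 26: UGA -> STOP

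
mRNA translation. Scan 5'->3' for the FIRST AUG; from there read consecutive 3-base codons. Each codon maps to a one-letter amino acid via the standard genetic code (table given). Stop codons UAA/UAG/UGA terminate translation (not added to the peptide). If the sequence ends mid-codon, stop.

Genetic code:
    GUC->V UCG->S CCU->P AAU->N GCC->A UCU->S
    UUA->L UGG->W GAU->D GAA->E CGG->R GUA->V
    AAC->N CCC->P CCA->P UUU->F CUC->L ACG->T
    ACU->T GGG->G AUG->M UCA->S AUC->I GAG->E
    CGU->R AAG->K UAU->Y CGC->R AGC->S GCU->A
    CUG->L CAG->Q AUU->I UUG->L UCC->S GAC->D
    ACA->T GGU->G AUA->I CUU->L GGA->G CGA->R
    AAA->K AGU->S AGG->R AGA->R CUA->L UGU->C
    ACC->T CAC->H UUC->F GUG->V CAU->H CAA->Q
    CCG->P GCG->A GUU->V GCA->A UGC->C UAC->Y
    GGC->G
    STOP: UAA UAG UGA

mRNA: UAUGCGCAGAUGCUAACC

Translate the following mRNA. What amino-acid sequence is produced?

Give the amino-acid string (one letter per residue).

start AUG at pos 1
pos 1: AUG -> M; peptide=M
pos 4: CGC -> R; peptide=MR
pos 7: AGA -> R; peptide=MRR
pos 10: UGC -> C; peptide=MRRC
pos 13: UAA -> STOP

Answer: MRRC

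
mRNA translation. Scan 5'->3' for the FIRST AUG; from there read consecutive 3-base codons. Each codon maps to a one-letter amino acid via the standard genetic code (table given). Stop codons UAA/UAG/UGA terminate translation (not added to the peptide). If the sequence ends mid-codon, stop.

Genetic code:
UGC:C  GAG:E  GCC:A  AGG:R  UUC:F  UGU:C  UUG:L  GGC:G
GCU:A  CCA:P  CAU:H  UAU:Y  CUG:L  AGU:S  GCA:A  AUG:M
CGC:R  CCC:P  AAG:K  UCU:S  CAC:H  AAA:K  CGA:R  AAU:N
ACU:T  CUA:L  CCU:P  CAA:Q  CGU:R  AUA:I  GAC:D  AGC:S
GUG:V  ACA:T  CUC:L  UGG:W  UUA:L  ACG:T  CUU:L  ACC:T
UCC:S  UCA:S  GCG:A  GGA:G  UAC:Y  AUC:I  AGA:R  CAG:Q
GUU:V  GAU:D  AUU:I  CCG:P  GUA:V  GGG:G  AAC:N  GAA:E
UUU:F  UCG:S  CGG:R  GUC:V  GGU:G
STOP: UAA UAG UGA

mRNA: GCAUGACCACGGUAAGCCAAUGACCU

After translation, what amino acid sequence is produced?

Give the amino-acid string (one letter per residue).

start AUG at pos 2
pos 2: AUG -> M; peptide=M
pos 5: ACC -> T; peptide=MT
pos 8: ACG -> T; peptide=MTT
pos 11: GUA -> V; peptide=MTTV
pos 14: AGC -> S; peptide=MTTVS
pos 17: CAA -> Q; peptide=MTTVSQ
pos 20: UGA -> STOP

Answer: MTTVSQ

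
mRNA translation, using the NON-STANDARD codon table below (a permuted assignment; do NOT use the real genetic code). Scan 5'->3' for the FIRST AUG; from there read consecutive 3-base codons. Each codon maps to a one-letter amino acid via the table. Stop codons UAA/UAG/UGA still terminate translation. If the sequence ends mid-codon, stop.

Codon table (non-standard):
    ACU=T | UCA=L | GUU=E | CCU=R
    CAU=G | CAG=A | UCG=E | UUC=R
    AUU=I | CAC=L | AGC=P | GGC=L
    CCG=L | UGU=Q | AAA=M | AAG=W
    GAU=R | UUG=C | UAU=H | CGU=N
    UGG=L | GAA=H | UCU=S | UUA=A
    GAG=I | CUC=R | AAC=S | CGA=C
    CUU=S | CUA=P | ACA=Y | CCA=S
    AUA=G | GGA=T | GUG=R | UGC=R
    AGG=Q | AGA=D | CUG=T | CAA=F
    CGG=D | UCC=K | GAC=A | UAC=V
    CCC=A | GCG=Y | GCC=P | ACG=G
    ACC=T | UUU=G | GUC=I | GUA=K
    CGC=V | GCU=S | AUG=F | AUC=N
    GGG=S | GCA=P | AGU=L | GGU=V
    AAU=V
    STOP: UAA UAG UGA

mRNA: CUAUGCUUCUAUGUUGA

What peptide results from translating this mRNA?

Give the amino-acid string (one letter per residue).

Answer: FSPQ

Derivation:
start AUG at pos 2
pos 2: AUG -> F; peptide=F
pos 5: CUU -> S; peptide=FS
pos 8: CUA -> P; peptide=FSP
pos 11: UGU -> Q; peptide=FSPQ
pos 14: UGA -> STOP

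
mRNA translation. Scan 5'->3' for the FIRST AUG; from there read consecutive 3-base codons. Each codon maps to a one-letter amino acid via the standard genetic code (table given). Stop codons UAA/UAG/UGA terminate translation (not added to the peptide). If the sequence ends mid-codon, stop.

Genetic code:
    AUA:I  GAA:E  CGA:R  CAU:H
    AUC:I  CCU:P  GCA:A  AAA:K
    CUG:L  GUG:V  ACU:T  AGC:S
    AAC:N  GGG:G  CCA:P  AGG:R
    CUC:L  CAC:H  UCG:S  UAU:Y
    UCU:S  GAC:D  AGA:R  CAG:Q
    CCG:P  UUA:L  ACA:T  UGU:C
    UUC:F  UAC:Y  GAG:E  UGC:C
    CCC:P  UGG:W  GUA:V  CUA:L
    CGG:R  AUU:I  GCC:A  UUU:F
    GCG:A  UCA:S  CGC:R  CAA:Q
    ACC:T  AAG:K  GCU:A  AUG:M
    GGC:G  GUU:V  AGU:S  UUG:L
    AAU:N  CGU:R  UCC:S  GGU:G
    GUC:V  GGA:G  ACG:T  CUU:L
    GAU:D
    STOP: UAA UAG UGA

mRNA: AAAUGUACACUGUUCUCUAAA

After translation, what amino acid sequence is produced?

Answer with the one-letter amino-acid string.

start AUG at pos 2
pos 2: AUG -> M; peptide=M
pos 5: UAC -> Y; peptide=MY
pos 8: ACU -> T; peptide=MYT
pos 11: GUU -> V; peptide=MYTV
pos 14: CUC -> L; peptide=MYTVL
pos 17: UAA -> STOP

Answer: MYTVL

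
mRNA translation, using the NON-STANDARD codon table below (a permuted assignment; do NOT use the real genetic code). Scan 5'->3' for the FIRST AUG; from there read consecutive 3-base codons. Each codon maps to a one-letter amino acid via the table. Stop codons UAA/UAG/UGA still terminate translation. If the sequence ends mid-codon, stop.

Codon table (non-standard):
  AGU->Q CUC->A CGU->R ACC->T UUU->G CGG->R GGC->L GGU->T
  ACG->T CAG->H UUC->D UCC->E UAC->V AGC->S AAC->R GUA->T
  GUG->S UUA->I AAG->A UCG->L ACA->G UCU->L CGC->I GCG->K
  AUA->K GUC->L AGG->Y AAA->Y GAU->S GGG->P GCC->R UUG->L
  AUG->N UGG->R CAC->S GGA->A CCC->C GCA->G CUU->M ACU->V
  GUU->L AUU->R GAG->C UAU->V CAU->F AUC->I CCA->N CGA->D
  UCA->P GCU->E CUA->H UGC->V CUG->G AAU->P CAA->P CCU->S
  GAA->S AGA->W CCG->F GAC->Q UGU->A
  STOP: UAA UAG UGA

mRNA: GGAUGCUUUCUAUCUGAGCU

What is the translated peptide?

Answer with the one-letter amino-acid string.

Answer: NMLI

Derivation:
start AUG at pos 2
pos 2: AUG -> N; peptide=N
pos 5: CUU -> M; peptide=NM
pos 8: UCU -> L; peptide=NML
pos 11: AUC -> I; peptide=NMLI
pos 14: UGA -> STOP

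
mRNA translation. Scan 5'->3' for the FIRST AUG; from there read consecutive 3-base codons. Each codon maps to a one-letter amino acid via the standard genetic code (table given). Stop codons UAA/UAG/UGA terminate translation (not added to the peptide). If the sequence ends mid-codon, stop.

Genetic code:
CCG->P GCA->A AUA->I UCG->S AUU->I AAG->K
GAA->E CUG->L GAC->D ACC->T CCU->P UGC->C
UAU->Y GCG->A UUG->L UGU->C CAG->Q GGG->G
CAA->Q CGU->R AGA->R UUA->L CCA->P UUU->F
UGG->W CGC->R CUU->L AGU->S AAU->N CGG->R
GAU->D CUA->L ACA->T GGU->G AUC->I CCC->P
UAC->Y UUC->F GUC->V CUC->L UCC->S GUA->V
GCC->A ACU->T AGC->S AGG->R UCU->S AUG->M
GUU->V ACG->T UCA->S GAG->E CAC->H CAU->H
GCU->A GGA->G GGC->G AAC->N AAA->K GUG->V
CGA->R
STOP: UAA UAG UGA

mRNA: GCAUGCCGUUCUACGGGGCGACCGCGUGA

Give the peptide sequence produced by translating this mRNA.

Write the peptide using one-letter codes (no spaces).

start AUG at pos 2
pos 2: AUG -> M; peptide=M
pos 5: CCG -> P; peptide=MP
pos 8: UUC -> F; peptide=MPF
pos 11: UAC -> Y; peptide=MPFY
pos 14: GGG -> G; peptide=MPFYG
pos 17: GCG -> A; peptide=MPFYGA
pos 20: ACC -> T; peptide=MPFYGAT
pos 23: GCG -> A; peptide=MPFYGATA
pos 26: UGA -> STOP

Answer: MPFYGATA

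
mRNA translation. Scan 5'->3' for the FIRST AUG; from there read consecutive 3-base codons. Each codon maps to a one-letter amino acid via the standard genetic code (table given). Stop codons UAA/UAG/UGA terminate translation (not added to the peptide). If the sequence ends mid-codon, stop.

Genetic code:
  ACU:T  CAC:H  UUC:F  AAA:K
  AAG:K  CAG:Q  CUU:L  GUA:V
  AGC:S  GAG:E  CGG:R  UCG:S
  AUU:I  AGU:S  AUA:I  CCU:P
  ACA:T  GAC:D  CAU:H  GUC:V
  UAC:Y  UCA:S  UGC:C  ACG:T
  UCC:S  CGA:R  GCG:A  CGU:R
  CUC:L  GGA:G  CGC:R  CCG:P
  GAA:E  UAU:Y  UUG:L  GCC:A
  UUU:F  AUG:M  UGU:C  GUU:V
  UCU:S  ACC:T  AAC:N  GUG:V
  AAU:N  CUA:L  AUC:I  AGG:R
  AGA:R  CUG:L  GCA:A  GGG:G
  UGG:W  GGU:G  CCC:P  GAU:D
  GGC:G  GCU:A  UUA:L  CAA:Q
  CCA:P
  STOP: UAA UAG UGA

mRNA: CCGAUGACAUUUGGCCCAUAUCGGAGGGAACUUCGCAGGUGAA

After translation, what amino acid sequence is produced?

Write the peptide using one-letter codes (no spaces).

Answer: MTFGPYRRELRR

Derivation:
start AUG at pos 3
pos 3: AUG -> M; peptide=M
pos 6: ACA -> T; peptide=MT
pos 9: UUU -> F; peptide=MTF
pos 12: GGC -> G; peptide=MTFG
pos 15: CCA -> P; peptide=MTFGP
pos 18: UAU -> Y; peptide=MTFGPY
pos 21: CGG -> R; peptide=MTFGPYR
pos 24: AGG -> R; peptide=MTFGPYRR
pos 27: GAA -> E; peptide=MTFGPYRRE
pos 30: CUU -> L; peptide=MTFGPYRREL
pos 33: CGC -> R; peptide=MTFGPYRRELR
pos 36: AGG -> R; peptide=MTFGPYRRELRR
pos 39: UGA -> STOP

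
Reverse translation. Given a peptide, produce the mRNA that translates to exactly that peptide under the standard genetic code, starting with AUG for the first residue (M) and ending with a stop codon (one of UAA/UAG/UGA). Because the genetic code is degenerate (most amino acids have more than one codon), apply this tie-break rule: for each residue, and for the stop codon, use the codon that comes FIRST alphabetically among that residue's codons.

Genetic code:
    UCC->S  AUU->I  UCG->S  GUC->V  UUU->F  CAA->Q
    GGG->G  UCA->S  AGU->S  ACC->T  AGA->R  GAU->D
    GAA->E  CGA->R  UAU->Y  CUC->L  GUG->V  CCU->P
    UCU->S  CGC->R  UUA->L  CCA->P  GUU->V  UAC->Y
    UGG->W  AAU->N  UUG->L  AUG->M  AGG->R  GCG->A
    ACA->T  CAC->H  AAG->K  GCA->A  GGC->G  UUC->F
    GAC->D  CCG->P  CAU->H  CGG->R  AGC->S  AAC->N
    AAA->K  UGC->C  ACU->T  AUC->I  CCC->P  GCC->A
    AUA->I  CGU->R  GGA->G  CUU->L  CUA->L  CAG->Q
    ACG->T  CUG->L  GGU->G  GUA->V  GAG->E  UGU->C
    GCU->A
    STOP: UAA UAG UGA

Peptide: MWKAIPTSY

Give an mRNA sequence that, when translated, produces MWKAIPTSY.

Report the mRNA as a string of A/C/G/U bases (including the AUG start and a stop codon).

residue 1: M -> AUG (start codon)
residue 2: W -> UGG (only codon)
residue 3: K codons sorted = AAA,AAG -> pick first = AAA
residue 4: A codons sorted = GCA,GCC,GCG,GCU -> pick first = GCA
residue 5: I codons sorted = AUA,AUC,AUU -> pick first = AUA
residue 6: P codons sorted = CCA,CCC,CCG,CCU -> pick first = CCA
residue 7: T codons sorted = ACA,ACC,ACG,ACU -> pick first = ACA
residue 8: S codons sorted = AGC,AGU,UCA,UCC,UCG,UCU -> pick first = AGC
residue 9: Y codons sorted = UAC,UAU -> pick first = UAC
terminator: stop codons sorted = UAA,UAG,UGA -> pick first = UAA

Answer: mRNA: AUGUGGAAAGCAAUACCAACAAGCUACUAA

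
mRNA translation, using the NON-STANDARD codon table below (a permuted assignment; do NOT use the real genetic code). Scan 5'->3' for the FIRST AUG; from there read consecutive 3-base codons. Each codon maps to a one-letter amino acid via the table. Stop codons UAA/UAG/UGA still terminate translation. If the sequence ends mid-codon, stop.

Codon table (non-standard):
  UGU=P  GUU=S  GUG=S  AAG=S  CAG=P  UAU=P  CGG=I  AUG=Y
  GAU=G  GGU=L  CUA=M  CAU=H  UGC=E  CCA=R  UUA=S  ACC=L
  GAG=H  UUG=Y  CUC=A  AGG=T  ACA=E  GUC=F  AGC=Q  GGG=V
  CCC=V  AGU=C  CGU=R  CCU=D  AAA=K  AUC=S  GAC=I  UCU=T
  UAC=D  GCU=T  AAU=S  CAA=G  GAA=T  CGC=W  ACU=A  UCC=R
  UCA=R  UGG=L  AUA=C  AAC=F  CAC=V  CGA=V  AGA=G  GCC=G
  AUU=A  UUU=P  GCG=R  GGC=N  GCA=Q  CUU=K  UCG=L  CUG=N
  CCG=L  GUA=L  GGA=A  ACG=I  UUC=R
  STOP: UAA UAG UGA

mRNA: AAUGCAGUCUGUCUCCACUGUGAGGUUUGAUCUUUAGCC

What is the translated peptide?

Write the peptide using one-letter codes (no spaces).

start AUG at pos 1
pos 1: AUG -> Y; peptide=Y
pos 4: CAG -> P; peptide=YP
pos 7: UCU -> T; peptide=YPT
pos 10: GUC -> F; peptide=YPTF
pos 13: UCC -> R; peptide=YPTFR
pos 16: ACU -> A; peptide=YPTFRA
pos 19: GUG -> S; peptide=YPTFRAS
pos 22: AGG -> T; peptide=YPTFRAST
pos 25: UUU -> P; peptide=YPTFRASTP
pos 28: GAU -> G; peptide=YPTFRASTPG
pos 31: CUU -> K; peptide=YPTFRASTPGK
pos 34: UAG -> STOP

Answer: YPTFRASTPGK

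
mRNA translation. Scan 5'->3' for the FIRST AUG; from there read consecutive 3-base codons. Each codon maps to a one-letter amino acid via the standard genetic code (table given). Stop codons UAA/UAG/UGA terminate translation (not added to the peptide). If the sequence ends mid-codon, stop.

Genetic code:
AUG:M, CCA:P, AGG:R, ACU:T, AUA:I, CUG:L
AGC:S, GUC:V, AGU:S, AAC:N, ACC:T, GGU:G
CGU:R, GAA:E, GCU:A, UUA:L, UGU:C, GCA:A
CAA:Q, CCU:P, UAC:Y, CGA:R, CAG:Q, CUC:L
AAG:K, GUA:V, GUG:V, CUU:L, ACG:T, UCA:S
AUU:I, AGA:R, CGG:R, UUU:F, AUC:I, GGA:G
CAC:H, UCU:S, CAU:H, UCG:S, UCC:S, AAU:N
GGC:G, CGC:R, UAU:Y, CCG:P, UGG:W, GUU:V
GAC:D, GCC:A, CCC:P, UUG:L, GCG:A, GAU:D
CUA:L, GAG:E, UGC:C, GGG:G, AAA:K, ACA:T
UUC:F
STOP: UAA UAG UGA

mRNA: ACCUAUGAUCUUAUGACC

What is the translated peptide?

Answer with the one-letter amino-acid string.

start AUG at pos 4
pos 4: AUG -> M; peptide=M
pos 7: AUC -> I; peptide=MI
pos 10: UUA -> L; peptide=MIL
pos 13: UGA -> STOP

Answer: MIL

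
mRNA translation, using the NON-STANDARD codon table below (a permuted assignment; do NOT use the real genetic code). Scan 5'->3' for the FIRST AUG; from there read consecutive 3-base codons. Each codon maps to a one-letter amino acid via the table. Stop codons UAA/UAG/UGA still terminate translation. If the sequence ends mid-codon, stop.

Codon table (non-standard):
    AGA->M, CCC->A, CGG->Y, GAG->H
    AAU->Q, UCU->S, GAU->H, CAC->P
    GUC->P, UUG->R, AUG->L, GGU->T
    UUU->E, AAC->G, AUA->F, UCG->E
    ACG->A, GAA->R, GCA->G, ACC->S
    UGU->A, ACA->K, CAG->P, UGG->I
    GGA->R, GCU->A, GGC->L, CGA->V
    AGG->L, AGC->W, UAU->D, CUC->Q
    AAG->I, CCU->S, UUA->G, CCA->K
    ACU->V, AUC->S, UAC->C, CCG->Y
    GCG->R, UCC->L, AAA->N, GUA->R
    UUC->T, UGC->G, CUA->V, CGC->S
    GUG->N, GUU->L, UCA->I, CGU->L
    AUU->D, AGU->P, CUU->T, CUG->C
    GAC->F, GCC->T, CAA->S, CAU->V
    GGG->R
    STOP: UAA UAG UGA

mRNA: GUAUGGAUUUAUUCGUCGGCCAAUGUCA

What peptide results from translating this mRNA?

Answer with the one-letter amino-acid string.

start AUG at pos 2
pos 2: AUG -> L; peptide=L
pos 5: GAU -> H; peptide=LH
pos 8: UUA -> G; peptide=LHG
pos 11: UUC -> T; peptide=LHGT
pos 14: GUC -> P; peptide=LHGTP
pos 17: GGC -> L; peptide=LHGTPL
pos 20: CAA -> S; peptide=LHGTPLS
pos 23: UGU -> A; peptide=LHGTPLSA
pos 26: only 2 nt remain (<3), stop (end of mRNA)

Answer: LHGTPLSA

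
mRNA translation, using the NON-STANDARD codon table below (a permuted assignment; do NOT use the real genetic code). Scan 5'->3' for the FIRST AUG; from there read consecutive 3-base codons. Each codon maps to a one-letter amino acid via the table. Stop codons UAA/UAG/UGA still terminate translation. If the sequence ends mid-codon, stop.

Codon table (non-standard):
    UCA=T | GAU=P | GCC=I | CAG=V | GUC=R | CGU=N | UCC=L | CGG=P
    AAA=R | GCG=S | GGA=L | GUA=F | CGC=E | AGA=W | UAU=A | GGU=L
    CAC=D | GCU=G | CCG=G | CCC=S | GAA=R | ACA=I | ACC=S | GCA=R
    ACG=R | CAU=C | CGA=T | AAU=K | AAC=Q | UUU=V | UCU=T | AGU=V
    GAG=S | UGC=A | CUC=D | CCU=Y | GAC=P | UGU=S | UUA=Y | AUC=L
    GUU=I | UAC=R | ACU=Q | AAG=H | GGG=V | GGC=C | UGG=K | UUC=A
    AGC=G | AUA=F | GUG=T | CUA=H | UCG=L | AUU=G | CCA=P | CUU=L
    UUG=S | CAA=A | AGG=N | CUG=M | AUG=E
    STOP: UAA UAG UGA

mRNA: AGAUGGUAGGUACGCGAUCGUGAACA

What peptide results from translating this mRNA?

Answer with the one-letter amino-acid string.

Answer: EFLRTL

Derivation:
start AUG at pos 2
pos 2: AUG -> E; peptide=E
pos 5: GUA -> F; peptide=EF
pos 8: GGU -> L; peptide=EFL
pos 11: ACG -> R; peptide=EFLR
pos 14: CGA -> T; peptide=EFLRT
pos 17: UCG -> L; peptide=EFLRTL
pos 20: UGA -> STOP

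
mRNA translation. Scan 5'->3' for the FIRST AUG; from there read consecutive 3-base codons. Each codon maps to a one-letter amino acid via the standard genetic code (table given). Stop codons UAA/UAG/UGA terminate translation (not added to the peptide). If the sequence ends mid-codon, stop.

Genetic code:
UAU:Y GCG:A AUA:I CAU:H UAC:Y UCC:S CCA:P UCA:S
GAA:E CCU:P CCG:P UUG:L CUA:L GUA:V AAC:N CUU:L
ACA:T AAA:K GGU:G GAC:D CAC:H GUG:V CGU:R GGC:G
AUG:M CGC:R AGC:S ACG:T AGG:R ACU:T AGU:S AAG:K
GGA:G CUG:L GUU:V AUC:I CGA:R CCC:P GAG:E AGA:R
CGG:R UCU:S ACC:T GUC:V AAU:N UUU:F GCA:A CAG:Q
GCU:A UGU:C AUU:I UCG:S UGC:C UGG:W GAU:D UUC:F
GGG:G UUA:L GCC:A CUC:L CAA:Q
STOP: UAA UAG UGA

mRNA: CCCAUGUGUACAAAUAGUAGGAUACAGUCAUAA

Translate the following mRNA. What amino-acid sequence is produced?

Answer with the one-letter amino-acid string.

Answer: MCTNSRIQS

Derivation:
start AUG at pos 3
pos 3: AUG -> M; peptide=M
pos 6: UGU -> C; peptide=MC
pos 9: ACA -> T; peptide=MCT
pos 12: AAU -> N; peptide=MCTN
pos 15: AGU -> S; peptide=MCTNS
pos 18: AGG -> R; peptide=MCTNSR
pos 21: AUA -> I; peptide=MCTNSRI
pos 24: CAG -> Q; peptide=MCTNSRIQ
pos 27: UCA -> S; peptide=MCTNSRIQS
pos 30: UAA -> STOP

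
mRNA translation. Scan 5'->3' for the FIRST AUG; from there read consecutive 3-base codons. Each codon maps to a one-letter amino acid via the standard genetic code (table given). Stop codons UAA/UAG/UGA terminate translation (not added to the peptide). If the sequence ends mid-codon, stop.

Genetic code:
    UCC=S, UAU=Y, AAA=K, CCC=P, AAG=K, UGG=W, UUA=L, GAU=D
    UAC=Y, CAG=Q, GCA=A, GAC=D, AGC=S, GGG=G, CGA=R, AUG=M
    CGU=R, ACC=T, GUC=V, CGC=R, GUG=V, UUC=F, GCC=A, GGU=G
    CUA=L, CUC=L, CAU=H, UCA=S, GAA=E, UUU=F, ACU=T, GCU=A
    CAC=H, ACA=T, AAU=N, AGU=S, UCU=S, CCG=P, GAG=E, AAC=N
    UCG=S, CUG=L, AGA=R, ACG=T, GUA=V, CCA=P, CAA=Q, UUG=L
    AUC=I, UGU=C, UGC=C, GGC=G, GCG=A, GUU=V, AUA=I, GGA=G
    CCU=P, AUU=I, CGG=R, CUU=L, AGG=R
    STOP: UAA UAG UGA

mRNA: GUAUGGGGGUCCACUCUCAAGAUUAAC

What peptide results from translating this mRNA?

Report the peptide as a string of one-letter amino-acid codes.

Answer: MGVHSQD

Derivation:
start AUG at pos 2
pos 2: AUG -> M; peptide=M
pos 5: GGG -> G; peptide=MG
pos 8: GUC -> V; peptide=MGV
pos 11: CAC -> H; peptide=MGVH
pos 14: UCU -> S; peptide=MGVHS
pos 17: CAA -> Q; peptide=MGVHSQ
pos 20: GAU -> D; peptide=MGVHSQD
pos 23: UAA -> STOP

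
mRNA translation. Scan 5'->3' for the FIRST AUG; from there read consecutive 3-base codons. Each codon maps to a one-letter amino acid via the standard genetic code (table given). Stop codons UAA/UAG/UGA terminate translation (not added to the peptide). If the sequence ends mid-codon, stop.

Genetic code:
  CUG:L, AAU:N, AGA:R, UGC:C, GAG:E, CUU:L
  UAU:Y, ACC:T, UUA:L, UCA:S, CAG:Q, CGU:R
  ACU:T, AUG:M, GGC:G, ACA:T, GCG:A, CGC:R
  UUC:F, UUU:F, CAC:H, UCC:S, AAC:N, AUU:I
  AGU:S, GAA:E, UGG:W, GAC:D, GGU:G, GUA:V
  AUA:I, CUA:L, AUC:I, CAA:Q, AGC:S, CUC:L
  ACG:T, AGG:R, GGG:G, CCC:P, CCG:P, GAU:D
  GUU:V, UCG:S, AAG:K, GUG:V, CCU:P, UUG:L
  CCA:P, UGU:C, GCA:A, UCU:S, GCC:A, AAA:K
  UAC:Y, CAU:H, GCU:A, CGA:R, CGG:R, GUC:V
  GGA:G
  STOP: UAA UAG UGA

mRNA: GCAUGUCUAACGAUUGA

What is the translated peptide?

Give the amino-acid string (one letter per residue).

Answer: MSND

Derivation:
start AUG at pos 2
pos 2: AUG -> M; peptide=M
pos 5: UCU -> S; peptide=MS
pos 8: AAC -> N; peptide=MSN
pos 11: GAU -> D; peptide=MSND
pos 14: UGA -> STOP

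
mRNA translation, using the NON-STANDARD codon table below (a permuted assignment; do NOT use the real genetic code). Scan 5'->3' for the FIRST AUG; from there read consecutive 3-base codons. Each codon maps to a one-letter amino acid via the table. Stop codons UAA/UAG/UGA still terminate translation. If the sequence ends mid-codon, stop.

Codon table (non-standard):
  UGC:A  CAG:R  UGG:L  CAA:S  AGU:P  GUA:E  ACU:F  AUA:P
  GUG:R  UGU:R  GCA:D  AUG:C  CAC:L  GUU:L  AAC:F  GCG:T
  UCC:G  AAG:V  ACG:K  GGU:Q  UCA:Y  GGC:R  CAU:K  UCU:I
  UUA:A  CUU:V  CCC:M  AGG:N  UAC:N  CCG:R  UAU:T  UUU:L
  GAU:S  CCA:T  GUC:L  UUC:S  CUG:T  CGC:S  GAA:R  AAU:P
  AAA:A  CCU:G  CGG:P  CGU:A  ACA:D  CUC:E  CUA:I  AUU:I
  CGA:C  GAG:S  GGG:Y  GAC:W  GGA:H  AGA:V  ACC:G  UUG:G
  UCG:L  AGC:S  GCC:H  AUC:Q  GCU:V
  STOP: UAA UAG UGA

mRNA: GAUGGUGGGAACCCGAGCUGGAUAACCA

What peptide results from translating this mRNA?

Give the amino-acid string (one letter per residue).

Answer: CRHGCVH

Derivation:
start AUG at pos 1
pos 1: AUG -> C; peptide=C
pos 4: GUG -> R; peptide=CR
pos 7: GGA -> H; peptide=CRH
pos 10: ACC -> G; peptide=CRHG
pos 13: CGA -> C; peptide=CRHGC
pos 16: GCU -> V; peptide=CRHGCV
pos 19: GGA -> H; peptide=CRHGCVH
pos 22: UAA -> STOP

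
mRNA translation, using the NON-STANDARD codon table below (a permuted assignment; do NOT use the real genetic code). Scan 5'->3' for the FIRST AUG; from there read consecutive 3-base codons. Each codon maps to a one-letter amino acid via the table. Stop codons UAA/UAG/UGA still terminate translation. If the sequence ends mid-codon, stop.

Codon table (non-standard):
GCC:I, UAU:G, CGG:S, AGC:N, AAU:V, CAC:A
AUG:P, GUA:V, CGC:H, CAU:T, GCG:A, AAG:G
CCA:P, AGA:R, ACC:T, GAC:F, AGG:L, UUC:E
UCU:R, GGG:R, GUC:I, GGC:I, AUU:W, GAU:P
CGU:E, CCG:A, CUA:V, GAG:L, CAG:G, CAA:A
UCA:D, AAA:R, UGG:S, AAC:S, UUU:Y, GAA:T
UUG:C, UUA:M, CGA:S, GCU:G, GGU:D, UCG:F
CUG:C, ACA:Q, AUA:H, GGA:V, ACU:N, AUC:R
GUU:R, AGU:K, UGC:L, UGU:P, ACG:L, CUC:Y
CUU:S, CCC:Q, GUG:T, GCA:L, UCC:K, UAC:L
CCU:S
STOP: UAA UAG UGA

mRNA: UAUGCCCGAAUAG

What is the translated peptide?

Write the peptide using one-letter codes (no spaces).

Answer: PQT

Derivation:
start AUG at pos 1
pos 1: AUG -> P; peptide=P
pos 4: CCC -> Q; peptide=PQ
pos 7: GAA -> T; peptide=PQT
pos 10: UAG -> STOP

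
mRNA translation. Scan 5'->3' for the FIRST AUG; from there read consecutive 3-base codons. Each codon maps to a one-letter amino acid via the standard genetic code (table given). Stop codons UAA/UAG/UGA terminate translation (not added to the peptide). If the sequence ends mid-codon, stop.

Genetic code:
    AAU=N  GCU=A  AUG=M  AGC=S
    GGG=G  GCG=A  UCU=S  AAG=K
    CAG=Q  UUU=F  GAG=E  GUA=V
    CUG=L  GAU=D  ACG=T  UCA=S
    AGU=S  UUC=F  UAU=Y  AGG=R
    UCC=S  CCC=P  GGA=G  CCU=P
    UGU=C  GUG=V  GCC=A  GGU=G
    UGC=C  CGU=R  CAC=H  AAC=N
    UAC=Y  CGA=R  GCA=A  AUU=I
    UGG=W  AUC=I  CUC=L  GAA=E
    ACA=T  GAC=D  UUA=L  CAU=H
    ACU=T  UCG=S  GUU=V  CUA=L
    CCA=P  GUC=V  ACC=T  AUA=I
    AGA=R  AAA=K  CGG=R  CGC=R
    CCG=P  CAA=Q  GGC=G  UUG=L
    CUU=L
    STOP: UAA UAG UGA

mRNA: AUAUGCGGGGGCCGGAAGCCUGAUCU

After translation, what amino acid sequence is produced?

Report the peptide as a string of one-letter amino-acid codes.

start AUG at pos 2
pos 2: AUG -> M; peptide=M
pos 5: CGG -> R; peptide=MR
pos 8: GGG -> G; peptide=MRG
pos 11: CCG -> P; peptide=MRGP
pos 14: GAA -> E; peptide=MRGPE
pos 17: GCC -> A; peptide=MRGPEA
pos 20: UGA -> STOP

Answer: MRGPEA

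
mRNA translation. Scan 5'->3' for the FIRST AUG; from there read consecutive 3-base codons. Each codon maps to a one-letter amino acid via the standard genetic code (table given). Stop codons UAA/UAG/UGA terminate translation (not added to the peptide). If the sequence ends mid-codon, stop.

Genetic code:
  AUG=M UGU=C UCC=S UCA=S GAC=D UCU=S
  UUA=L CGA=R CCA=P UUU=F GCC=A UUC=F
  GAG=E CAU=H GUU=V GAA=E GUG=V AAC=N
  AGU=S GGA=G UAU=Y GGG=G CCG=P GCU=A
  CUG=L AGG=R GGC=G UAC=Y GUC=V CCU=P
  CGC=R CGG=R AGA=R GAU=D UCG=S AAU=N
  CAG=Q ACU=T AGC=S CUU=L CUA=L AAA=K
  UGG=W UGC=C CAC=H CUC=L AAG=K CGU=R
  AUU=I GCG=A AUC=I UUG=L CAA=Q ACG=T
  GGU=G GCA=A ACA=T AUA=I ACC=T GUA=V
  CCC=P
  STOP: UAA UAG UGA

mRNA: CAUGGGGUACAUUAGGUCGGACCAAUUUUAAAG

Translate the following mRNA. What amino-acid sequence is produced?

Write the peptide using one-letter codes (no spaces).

start AUG at pos 1
pos 1: AUG -> M; peptide=M
pos 4: GGG -> G; peptide=MG
pos 7: UAC -> Y; peptide=MGY
pos 10: AUU -> I; peptide=MGYI
pos 13: AGG -> R; peptide=MGYIR
pos 16: UCG -> S; peptide=MGYIRS
pos 19: GAC -> D; peptide=MGYIRSD
pos 22: CAA -> Q; peptide=MGYIRSDQ
pos 25: UUU -> F; peptide=MGYIRSDQF
pos 28: UAA -> STOP

Answer: MGYIRSDQF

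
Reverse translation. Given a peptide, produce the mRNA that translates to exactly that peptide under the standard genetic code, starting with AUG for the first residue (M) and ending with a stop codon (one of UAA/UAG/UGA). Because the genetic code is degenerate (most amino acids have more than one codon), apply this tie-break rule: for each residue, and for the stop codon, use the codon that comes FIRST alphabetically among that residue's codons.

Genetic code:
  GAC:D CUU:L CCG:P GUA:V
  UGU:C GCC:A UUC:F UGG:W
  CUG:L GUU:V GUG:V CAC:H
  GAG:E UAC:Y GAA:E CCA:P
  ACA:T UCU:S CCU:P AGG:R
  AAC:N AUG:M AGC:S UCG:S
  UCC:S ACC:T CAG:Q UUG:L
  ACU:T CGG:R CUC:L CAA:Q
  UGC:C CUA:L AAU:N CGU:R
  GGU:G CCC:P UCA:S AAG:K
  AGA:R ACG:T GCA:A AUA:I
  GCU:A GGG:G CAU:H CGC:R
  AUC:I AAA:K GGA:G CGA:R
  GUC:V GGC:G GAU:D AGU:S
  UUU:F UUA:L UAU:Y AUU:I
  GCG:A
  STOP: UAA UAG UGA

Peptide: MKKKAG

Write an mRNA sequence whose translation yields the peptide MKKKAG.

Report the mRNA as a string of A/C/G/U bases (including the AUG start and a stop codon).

Answer: mRNA: AUGAAAAAAAAAGCAGGAUAA

Derivation:
residue 1: M -> AUG (start codon)
residue 2: K codons sorted = AAA,AAG -> pick first = AAA
residue 3: K codons sorted = AAA,AAG -> pick first = AAA
residue 4: K codons sorted = AAA,AAG -> pick first = AAA
residue 5: A codons sorted = GCA,GCC,GCG,GCU -> pick first = GCA
residue 6: G codons sorted = GGA,GGC,GGG,GGU -> pick first = GGA
terminator: stop codons sorted = UAA,UAG,UGA -> pick first = UAA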